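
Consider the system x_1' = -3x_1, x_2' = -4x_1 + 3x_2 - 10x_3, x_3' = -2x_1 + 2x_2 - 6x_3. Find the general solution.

x_1(t) = K_3e^(-3t), x_2(t) = 2K_1e^(-2t) + 5K_2e^(-t) + 4K_3e^(-3t), x_3(t) = K_1e^(-2t) + 2K_2e^(-t) + 2K_3e^(-3t)

Coefficient matrix A = [[-3, 0, 0], [-4, 3, -10], [-2, 2, -6]].
det(A - λI) = 0 gives eigenvalues λ = -2, -1, -3.
For λ=-2: eigenvector (0,2,1).
For λ=-1: eigenvector (0,5,2).
For λ=-3: eigenvector (1,4,2).
General solution: K_1e^(-2t)(0,2,1) + K_2e^(-t)(0,5,2) + K_3e^(-3t)(1,4,2).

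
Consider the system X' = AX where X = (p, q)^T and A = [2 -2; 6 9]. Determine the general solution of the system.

Coefficient matrix A = [[2, -2], [6, 9]].
Characteristic polynomial det(A - λI) = λ^2 - 11λ + 30 = 0.
Eigenvalues λ = 6, 5.
For λ=6: (A-λI) row 1 is [-4, -2], so an eigenvector is (-1, 2).
For λ=5: (A-λI) row 1 is [-3, -2], so an eigenvector is (2, -3).
General solution: K_1e^(6t)(-1,2) + K_2e^(5t)(2,-3).

p(t) = -K_1e^(6t) + 2K_2e^(5t), q(t) = 2K_1e^(6t) - 3K_2e^(5t)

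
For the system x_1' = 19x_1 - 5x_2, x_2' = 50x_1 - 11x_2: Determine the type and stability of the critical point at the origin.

unstable spiral

A = [[19,-5],[50,-11]]; det(A-λI) = λ^2 - 8λ + 41.
λ = 4 ± 5i: positive real part.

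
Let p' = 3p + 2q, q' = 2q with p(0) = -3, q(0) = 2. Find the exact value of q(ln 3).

18

A = [[3,2],[0,2]]; eigenvalues λ = 2, 3.
Eigenvectors: (-2,1) for λ=2, (-1,0) for λ=3.
From the initial condition, c_1 = 2, c_2 = -1.
q(ln 3) = (2)(3^2)(1) + (-1)(3^3)(0) = 18.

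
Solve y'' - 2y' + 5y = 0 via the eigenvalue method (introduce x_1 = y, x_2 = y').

y(t) = c_1e^(t)cos(2t) + c_2e^(t)sin(2t)

Let x_1 = y, x_2 = y'. Then x_1' = x_2 and x_2' = -5x_1 + 2x_2.
A = [[0,1],[-5,2]]; det(A-λI) = λ^2 - 2λ + 5.
Eigenvalues λ = 1 ± 2i.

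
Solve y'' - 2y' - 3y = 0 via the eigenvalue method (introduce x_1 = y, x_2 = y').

y(t) = K_1e^(-t) + K_2e^(3t)

Let x_1 = y, x_2 = y'. Then x_1' = x_2 and x_2' = 3x_1 + 2x_2.
A = [[0,1],[3,2]]; det(A-λI) = λ^2 - 2λ - 3.
Eigenvalues λ = -1, 3 with eigenvectors (1,-1), (1,3).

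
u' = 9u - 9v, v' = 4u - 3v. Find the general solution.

Coefficient matrix A = [[9, -9], [4, -3]].
Characteristic polynomial det(A - λI) = λ^2 - 6λ + 9 = 0.
Single eigenvalue λ = 3 with algebraic multiplicity 2.
Eigenvector v = (-3,-2); generalized eigenvector w with (A-λI)w=v is (1,1).
General solution: e^(3t)[K_1·v + K_2·(t·v + w)].

u(t) = -3K_1e^(3t) - 3K_2te^(3t) + K_2e^(3t), v(t) = -2K_1e^(3t) - 2K_2te^(3t) + K_2e^(3t)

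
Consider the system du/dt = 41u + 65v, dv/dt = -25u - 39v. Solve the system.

u(t) = -3c_1e^(t)sin(5t) - 2c_1e^(t)cos(5t) - 2c_2e^(t)sin(5t) + 3c_2e^(t)cos(5t), v(t) = 2c_1e^(t)sin(5t) + c_1e^(t)cos(5t) + c_2e^(t)sin(5t) - 2c_2e^(t)cos(5t)

Coefficient matrix A = [[41, 65], [-25, -39]].
Characteristic polynomial det(A - λI) = λ^2 - 2λ + 26 = 0.
Eigenvalues λ = 1 ± 5i (complex conjugate pair).
For λ=1+5i: an eigenvector is (-2,1) - i(-3,2) = (-2 + 3i, 1 - 2i).
A real fundamental pair from Re and Im of e^((1+5i)t)v: X_1 = e^(t)(cos(5t)·(-2,1) + sin(5t)·(-3,2)), X_2 = e^(t)(sin(5t)·(-2,1) - cos(5t)·(-3,2)).
General solution: c_1X_1 + c_2X_2.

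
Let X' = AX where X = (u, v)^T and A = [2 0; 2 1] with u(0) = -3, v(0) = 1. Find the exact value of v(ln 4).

A = [[2,0],[2,1]]; eigenvalues λ = 1, 2.
Eigenvectors: (0,1) for λ=1, (-1,-2) for λ=2.
From the initial condition, c_1 = 7, c_2 = 3.
v(ln 4) = (7)(4^1)(1) + (3)(4^2)(-2) = -68.

-68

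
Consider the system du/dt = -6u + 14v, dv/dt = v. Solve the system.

Coefficient matrix A = [[-6, 14], [0, 1]].
Characteristic polynomial det(A - λI) = λ^2 + 5λ - 6 = 0.
Eigenvalues λ = -6, 1.
For λ=-6: (A-λI) row 1 is [0, 14], so an eigenvector is (1, 0).
For λ=1: (A-λI) row 1 is [-7, 14], so an eigenvector is (2, 1).
General solution: c_1e^(-6t)(1,0) + c_2e^(t)(2,1).

u(t) = c_1e^(-6t) + 2c_2e^(t), v(t) = c_2e^(t)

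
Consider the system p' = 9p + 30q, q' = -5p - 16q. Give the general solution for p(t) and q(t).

p(t) = -2C_1e^(-6t) - 3C_2e^(-t), q(t) = C_1e^(-6t) + C_2e^(-t)

Coefficient matrix A = [[9, 30], [-5, -16]].
Characteristic polynomial det(A - λI) = λ^2 + 7λ + 6 = 0.
Eigenvalues λ = -6, -1.
For λ=-6: (A-λI) row 1 is [15, 30], so an eigenvector is (-2, 1).
For λ=-1: (A-λI) row 1 is [10, 30], so an eigenvector is (-3, 1).
General solution: C_1e^(-6t)(-2,1) + C_2e^(-t)(-3,1).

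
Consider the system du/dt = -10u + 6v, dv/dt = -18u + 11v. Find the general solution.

Coefficient matrix A = [[-10, 6], [-18, 11]].
Characteristic polynomial det(A - λI) = λ^2 - λ - 2 = 0.
Eigenvalues λ = -1, 2.
For λ=-1: (A-λI) row 1 is [-9, 6], so an eigenvector is (2, 3).
For λ=2: (A-λI) row 1 is [-12, 6], so an eigenvector is (1, 2).
General solution: c_1e^(-t)(2,3) + c_2e^(2t)(1,2).

u(t) = 2c_1e^(-t) + c_2e^(2t), v(t) = 3c_1e^(-t) + 2c_2e^(2t)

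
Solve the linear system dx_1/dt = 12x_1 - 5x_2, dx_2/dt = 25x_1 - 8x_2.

x_1(t) = -C_1e^(2t)sin(5t) + C_2e^(2t)cos(5t), x_2(t) = -2C_1e^(2t)sin(5t) + C_1e^(2t)cos(5t) + C_2e^(2t)sin(5t) + 2C_2e^(2t)cos(5t)

Coefficient matrix A = [[12, -5], [25, -8]].
Characteristic polynomial det(A - λI) = λ^2 - 4λ + 29 = 0.
Eigenvalues λ = 2 ± 5i (complex conjugate pair).
For λ=2+5i: an eigenvector is (0,1) - i(-1,-2) = (0 + i, 1 + 2i).
A real fundamental pair from Re and Im of e^((2+5i)t)v: X_1 = e^(2t)(cos(5t)·(0,1) + sin(5t)·(-1,-2)), X_2 = e^(2t)(sin(5t)·(0,1) - cos(5t)·(-1,-2)).
General solution: C_1X_1 + C_2X_2.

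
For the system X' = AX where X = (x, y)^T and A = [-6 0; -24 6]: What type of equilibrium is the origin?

A = [[-6,0],[-24,6]]; det(A-λI) = λ^2 - 36.
λ = -6, 6: opposite signs.

saddle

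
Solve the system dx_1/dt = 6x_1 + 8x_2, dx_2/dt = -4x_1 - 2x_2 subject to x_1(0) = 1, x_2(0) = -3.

Coefficient matrix A = [[6, 8], [-4, -2]].
Characteristic polynomial det(A - λI) = λ^2 - 4λ + 20 = 0.
Eigenvalues λ = 2 ± 4i (complex conjugate pair).
For λ=2+4i: an eigenvector is (-1,0) - i(-1,1) = (-1 + i, 0 - i).
A real fundamental pair from Re and Im of e^((2+4i)t)v: X_1 = e^(2t)(cos(4t)·(-1,0) + sin(4t)·(-1,1)), X_2 = e^(2t)(sin(4t)·(-1,0) - cos(4t)·(-1,1)).
General solution: c_1X_1 + c_2X_2.
Applying x_1(0)=1, x_2(0)=-3 gives c_1=2, c_2=3.

x_1(t) = -5e^(2t)sin(4t) + e^(2t)cos(4t), x_2(t) = 2e^(2t)sin(4t) - 3e^(2t)cos(4t)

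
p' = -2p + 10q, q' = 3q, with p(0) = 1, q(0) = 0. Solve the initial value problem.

Coefficient matrix A = [[-2, 10], [0, 3]].
Characteristic polynomial det(A - λI) = λ^2 - λ - 6 = 0.
Eigenvalues λ = -2, 3.
For λ=-2: (A-λI) row 1 is [0, 10], so an eigenvector is (1, 0).
For λ=3: (A-λI) row 1 is [-5, 10], so an eigenvector is (-2, -1).
General solution: c_1e^(-2t)(1,0) + c_2e^(3t)(-2,-1).
Applying p(0)=1, q(0)=0 gives c_1=1, c_2=0.

p(t) = e^(-2t), q(t) = 0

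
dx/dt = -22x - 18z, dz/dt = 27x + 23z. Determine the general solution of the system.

x(t) = -2c_1e^(5t) + c_2e^(-4t), z(t) = 3c_1e^(5t) - c_2e^(-4t)

Coefficient matrix A = [[-22, -18], [27, 23]].
Characteristic polynomial det(A - λI) = λ^2 - λ - 20 = 0.
Eigenvalues λ = 5, -4.
For λ=5: (A-λI) row 1 is [-27, -18], so an eigenvector is (-2, 3).
For λ=-4: (A-λI) row 1 is [-18, -18], so an eigenvector is (1, -1).
General solution: c_1e^(5t)(-2,3) + c_2e^(-4t)(1,-1).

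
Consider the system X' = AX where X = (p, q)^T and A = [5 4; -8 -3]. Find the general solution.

Coefficient matrix A = [[5, 4], [-8, -3]].
Characteristic polynomial det(A - λI) = λ^2 - 2λ + 17 = 0.
Eigenvalues λ = 1 ± 4i (complex conjugate pair).
For λ=1+4i: an eigenvector is (0,1) - i(1,-1) = (0 - i, 1 + i).
A real fundamental pair from Re and Im of e^((1+4i)t)v: X_1 = e^(t)(cos(4t)·(0,1) + sin(4t)·(1,-1)), X_2 = e^(t)(sin(4t)·(0,1) - cos(4t)·(1,-1)).
General solution: K_1X_1 + K_2X_2.

p(t) = K_1e^(t)sin(4t) - K_2e^(t)cos(4t), q(t) = -K_1e^(t)sin(4t) + K_1e^(t)cos(4t) + K_2e^(t)sin(4t) + K_2e^(t)cos(4t)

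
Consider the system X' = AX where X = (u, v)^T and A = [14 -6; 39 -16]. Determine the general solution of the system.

u(t) = c_1e^(-t)sin(3t) + c_1e^(-t)cos(3t) + c_2e^(-t)sin(3t) - c_2e^(-t)cos(3t), v(t) = 3c_1e^(-t)sin(3t) + 2c_1e^(-t)cos(3t) + 2c_2e^(-t)sin(3t) - 3c_2e^(-t)cos(3t)

Coefficient matrix A = [[14, -6], [39, -16]].
Characteristic polynomial det(A - λI) = λ^2 + 2λ + 10 = 0.
Eigenvalues λ = -1 ± 3i (complex conjugate pair).
For λ=-1+3i: an eigenvector is (1,2) - i(1,3) = (1 - i, 2 - 3i).
A real fundamental pair from Re and Im of e^((-1+3i)t)v: X_1 = e^(-t)(cos(3t)·(1,2) + sin(3t)·(1,3)), X_2 = e^(-t)(sin(3t)·(1,2) - cos(3t)·(1,3)).
General solution: c_1X_1 + c_2X_2.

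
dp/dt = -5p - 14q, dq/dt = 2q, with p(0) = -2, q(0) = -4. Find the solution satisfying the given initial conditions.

p(t) = 8e^(2t) - 10e^(-5t), q(t) = -4e^(2t)

Coefficient matrix A = [[-5, -14], [0, 2]].
Characteristic polynomial det(A - λI) = λ^2 + 3λ - 10 = 0.
Eigenvalues λ = -5, 2.
For λ=-5: (A-λI) row 1 is [0, -14], so an eigenvector is (-1, 0).
For λ=2: (A-λI) row 1 is [-7, -14], so an eigenvector is (-2, 1).
General solution: C_1e^(-5t)(-1,0) + C_2e^(2t)(-2,1).
Applying p(0)=-2, q(0)=-4 gives C_1=10, C_2=-4.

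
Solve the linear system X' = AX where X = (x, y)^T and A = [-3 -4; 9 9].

Coefficient matrix A = [[-3, -4], [9, 9]].
Characteristic polynomial det(A - λI) = λ^2 - 6λ + 9 = 0.
Single eigenvalue λ = 3 with algebraic multiplicity 2.
Eigenvector v = (-2,3); generalized eigenvector w with (A-λI)w=v is (1,-1).
General solution: e^(3t)[C_1·v + C_2·(t·v + w)].

x(t) = -2C_1e^(3t) - 2C_2te^(3t) + C_2e^(3t), y(t) = 3C_1e^(3t) + 3C_2te^(3t) - C_2e^(3t)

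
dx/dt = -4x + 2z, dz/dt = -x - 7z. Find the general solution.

Coefficient matrix A = [[-4, 2], [-1, -7]].
Characteristic polynomial det(A - λI) = λ^2 + 11λ + 30 = 0.
Eigenvalues λ = -5, -6.
For λ=-5: (A-λI) row 1 is [1, 2], so an eigenvector is (-2, 1).
For λ=-6: (A-λI) row 1 is [2, 2], so an eigenvector is (-1, 1).
General solution: K_1e^(-5t)(-2,1) + K_2e^(-6t)(-1,1).

x(t) = -2K_1e^(-5t) - K_2e^(-6t), z(t) = K_1e^(-5t) + K_2e^(-6t)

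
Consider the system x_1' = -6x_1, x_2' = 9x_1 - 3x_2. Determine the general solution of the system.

Coefficient matrix A = [[-6, 0], [9, -3]].
Characteristic polynomial det(A - λI) = λ^2 + 9λ + 18 = 0.
Eigenvalues λ = -6, -3.
For λ=-6: (A-λI) row 2 is [9, 3], so an eigenvector is (-1, 3).
For λ=-3: (A-λI) row 1 is [-3, 0], so an eigenvector is (0, 1).
General solution: C_1e^(-6t)(-1,3) + C_2e^(-3t)(0,1).

x_1(t) = -C_1e^(-6t), x_2(t) = 3C_1e^(-6t) + C_2e^(-3t)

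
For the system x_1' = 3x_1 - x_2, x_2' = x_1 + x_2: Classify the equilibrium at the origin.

A = [[3,-1],[1,1]]; det(A-λI) = λ^2 - 4λ + 4.
repeated λ = 2 with a single eigenvector.

unstable improper node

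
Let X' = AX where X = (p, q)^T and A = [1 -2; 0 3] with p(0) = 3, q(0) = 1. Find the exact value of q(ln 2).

A = [[1,-2],[0,3]]; eigenvalues λ = 1, 3.
Eigenvectors: (1,0) for λ=1, (1,-1) for λ=3.
From the initial condition, c_1 = 4, c_2 = -1.
q(ln 2) = (4)(2^1)(0) + (-1)(2^3)(-1) = 8.

8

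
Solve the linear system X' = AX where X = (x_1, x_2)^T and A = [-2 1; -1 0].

Coefficient matrix A = [[-2, 1], [-1, 0]].
Characteristic polynomial det(A - λI) = λ^2 + 2λ + 1 = 0.
Single eigenvalue λ = -1 with algebraic multiplicity 2.
Eigenvector v = (1,1); generalized eigenvector w with (A-λI)w=v is (2,3).
General solution: e^(-t)[C_1·v + C_2·(t·v + w)].

x_1(t) = C_1e^(-t) + C_2te^(-t) + 2C_2e^(-t), x_2(t) = C_1e^(-t) + C_2te^(-t) + 3C_2e^(-t)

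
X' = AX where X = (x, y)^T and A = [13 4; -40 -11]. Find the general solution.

x(t) = -K_1e^(t)cos(4t) - K_2e^(t)sin(4t), y(t) = K_1e^(t)sin(4t) + 3K_1e^(t)cos(4t) + 3K_2e^(t)sin(4t) - K_2e^(t)cos(4t)

Coefficient matrix A = [[13, 4], [-40, -11]].
Characteristic polynomial det(A - λI) = λ^2 - 2λ + 17 = 0.
Eigenvalues λ = 1 ± 4i (complex conjugate pair).
For λ=1+4i: an eigenvector is (-1,3) - i(0,1) = (-1, 3 - i).
A real fundamental pair from Re and Im of e^((1+4i)t)v: X_1 = e^(t)(cos(4t)·(-1,3) + sin(4t)·(0,1)), X_2 = e^(t)(sin(4t)·(-1,3) - cos(4t)·(0,1)).
General solution: K_1X_1 + K_2X_2.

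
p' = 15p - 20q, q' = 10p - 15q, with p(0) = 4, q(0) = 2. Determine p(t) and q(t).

Coefficient matrix A = [[15, -20], [10, -15]].
Characteristic polynomial det(A - λI) = λ^2 - 25 = 0.
Eigenvalues λ = 5, -5.
For λ=5: (A-λI) row 1 is [10, -20], so an eigenvector is (-2, -1).
For λ=-5: (A-λI) row 1 is [20, -20], so an eigenvector is (1, 1).
General solution: c_1e^(5t)(-2,-1) + c_2e^(-5t)(1,1).
Applying p(0)=4, q(0)=2 gives c_1=-2, c_2=0.

p(t) = 4e^(5t), q(t) = 2e^(5t)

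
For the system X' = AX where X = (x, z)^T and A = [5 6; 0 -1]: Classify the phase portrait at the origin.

saddle

A = [[5,6],[0,-1]]; det(A-λI) = λ^2 - 4λ - 5.
λ = 5, -1: opposite signs.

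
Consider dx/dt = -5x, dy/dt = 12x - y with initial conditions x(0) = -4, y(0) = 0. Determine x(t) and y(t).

Coefficient matrix A = [[-5, 0], [12, -1]].
Characteristic polynomial det(A - λI) = λ^2 + 6λ + 5 = 0.
Eigenvalues λ = -1, -5.
For λ=-1: (A-λI) row 1 is [-4, 0], so an eigenvector is (0, 1).
For λ=-5: (A-λI) row 2 is [12, 4], so an eigenvector is (1, -3).
General solution: c_1e^(-t)(0,1) + c_2e^(-5t)(1,-3).
Applying x(0)=-4, y(0)=0 gives c_1=-12, c_2=-4.

x(t) = -4e^(-5t), y(t) = -12e^(-t) + 12e^(-5t)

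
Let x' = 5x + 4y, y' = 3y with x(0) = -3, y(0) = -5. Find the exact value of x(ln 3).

-2889

A = [[5,4],[0,3]]; eigenvalues λ = 3, 5.
Eigenvectors: (2,-1) for λ=3, (1,0) for λ=5.
From the initial condition, c_1 = 5, c_2 = -13.
x(ln 3) = (5)(3^3)(2) + (-13)(3^5)(1) = -2889.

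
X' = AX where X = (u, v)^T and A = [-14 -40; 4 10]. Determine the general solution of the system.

u(t) = -c_1e^(-2t)sin(4t) - 3c_1e^(-2t)cos(4t) - 3c_2e^(-2t)sin(4t) + c_2e^(-2t)cos(4t), v(t) = c_1e^(-2t)cos(4t) + c_2e^(-2t)sin(4t)

Coefficient matrix A = [[-14, -40], [4, 10]].
Characteristic polynomial det(A - λI) = λ^2 + 4λ + 20 = 0.
Eigenvalues λ = -2 ± 4i (complex conjugate pair).
For λ=-2+4i: an eigenvector is (-3,1) - i(-1,0) = (-3 + i, 1).
A real fundamental pair from Re and Im of e^((-2+4i)t)v: X_1 = e^(-2t)(cos(4t)·(-3,1) + sin(4t)·(-1,0)), X_2 = e^(-2t)(sin(4t)·(-3,1) - cos(4t)·(-1,0)).
General solution: c_1X_1 + c_2X_2.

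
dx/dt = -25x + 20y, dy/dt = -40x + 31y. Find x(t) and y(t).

Coefficient matrix A = [[-25, 20], [-40, 31]].
Characteristic polynomial det(A - λI) = λ^2 - 6λ + 25 = 0.
Eigenvalues λ = 3 ± 4i (complex conjugate pair).
For λ=3+4i: an eigenvector is (-1,-1) - i(2,3) = (-1 - 2i, -1 - 3i).
A real fundamental pair from Re and Im of e^((3+4i)t)v: X_1 = e^(3t)(cos(4t)·(-1,-1) + sin(4t)·(2,3)), X_2 = e^(3t)(sin(4t)·(-1,-1) - cos(4t)·(2,3)).
General solution: c_1X_1 + c_2X_2.

x(t) = 2c_1e^(3t)sin(4t) - c_1e^(3t)cos(4t) - c_2e^(3t)sin(4t) - 2c_2e^(3t)cos(4t), y(t) = 3c_1e^(3t)sin(4t) - c_1e^(3t)cos(4t) - c_2e^(3t)sin(4t) - 3c_2e^(3t)cos(4t)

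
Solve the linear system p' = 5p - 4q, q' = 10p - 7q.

Coefficient matrix A = [[5, -4], [10, -7]].
Characteristic polynomial det(A - λI) = λ^2 + 2λ + 5 = 0.
Eigenvalues λ = -1 ± 2i (complex conjugate pair).
For λ=-1+2i: an eigenvector is (-1,-1) - i(-1,-2) = (-1 + i, -1 + 2i).
A real fundamental pair from Re and Im of e^((-1+2i)t)v: X_1 = e^(-t)(cos(2t)·(-1,-1) + sin(2t)·(-1,-2)), X_2 = e^(-t)(sin(2t)·(-1,-1) - cos(2t)·(-1,-2)).
General solution: K_1X_1 + K_2X_2.

p(t) = -K_1e^(-t)sin(2t) - K_1e^(-t)cos(2t) - K_2e^(-t)sin(2t) + K_2e^(-t)cos(2t), q(t) = -2K_1e^(-t)sin(2t) - K_1e^(-t)cos(2t) - K_2e^(-t)sin(2t) + 2K_2e^(-t)cos(2t)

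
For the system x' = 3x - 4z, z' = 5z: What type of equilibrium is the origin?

unstable node

A = [[3,-4],[0,5]]; det(A-λI) = λ^2 - 8λ + 15.
λ = 3, 5: both positive.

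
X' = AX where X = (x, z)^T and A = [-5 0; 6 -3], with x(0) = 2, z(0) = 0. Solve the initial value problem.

x(t) = 2e^(-5t), z(t) = 6e^(-3t) - 6e^(-5t)

Coefficient matrix A = [[-5, 0], [6, -3]].
Characteristic polynomial det(A - λI) = λ^2 + 8λ + 15 = 0.
Eigenvalues λ = -3, -5.
For λ=-3: (A-λI) row 1 is [-2, 0], so an eigenvector is (0, 1).
For λ=-5: (A-λI) row 2 is [6, 2], so an eigenvector is (1, -3).
General solution: C_1e^(-3t)(0,1) + C_2e^(-5t)(1,-3).
Applying x(0)=2, z(0)=0 gives C_1=6, C_2=2.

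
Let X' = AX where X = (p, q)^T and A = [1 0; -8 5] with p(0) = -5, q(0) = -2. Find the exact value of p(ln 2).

A = [[1,0],[-8,5]]; eigenvalues λ = 5, 1.
Eigenvectors: (0,1) for λ=5, (1,2) for λ=1.
From the initial condition, c_1 = 8, c_2 = -5.
p(ln 2) = (8)(2^5)(0) + (-5)(2^1)(1) = -10.

-10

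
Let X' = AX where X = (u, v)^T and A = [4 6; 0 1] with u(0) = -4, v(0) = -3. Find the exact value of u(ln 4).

A = [[4,6],[0,1]]; eigenvalues λ = 1, 4.
Eigenvectors: (-2,1) for λ=1, (1,0) for λ=4.
From the initial condition, c_1 = -3, c_2 = -10.
u(ln 4) = (-3)(4^1)(-2) + (-10)(4^4)(1) = -2536.

-2536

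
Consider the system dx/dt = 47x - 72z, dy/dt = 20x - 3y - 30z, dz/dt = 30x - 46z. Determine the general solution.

Coefficient matrix A = [[47, 0, -72], [20, -3, -30], [30, 0, -46]].
det(A - λI) = 0 gives eigenvalues λ = -1, -3, 2.
For λ=-1: eigenvector (-3,0,-2).
For λ=-3: eigenvector (0,1,0).
For λ=2: eigenvector (8,2,5).
General solution: C_1e^(-t)(-3,0,-2) + C_2e^(-3t)(0,1,0) + C_3e^(2t)(8,2,5).

x(t) = -3C_1e^(-t) + 8C_3e^(2t), y(t) = C_2e^(-3t) + 2C_3e^(2t), z(t) = -2C_1e^(-t) + 5C_3e^(2t)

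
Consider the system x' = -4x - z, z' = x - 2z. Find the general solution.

x(t) = -K_1e^(-3t) - K_2te^(-3t) + 3K_2e^(-3t), z(t) = K_1e^(-3t) + K_2te^(-3t) - 2K_2e^(-3t)

Coefficient matrix A = [[-4, -1], [1, -2]].
Characteristic polynomial det(A - λI) = λ^2 + 6λ + 9 = 0.
Single eigenvalue λ = -3 with algebraic multiplicity 2.
Eigenvector v = (-1,1); generalized eigenvector w with (A-λI)w=v is (3,-2).
General solution: e^(-3t)[K_1·v + K_2·(t·v + w)].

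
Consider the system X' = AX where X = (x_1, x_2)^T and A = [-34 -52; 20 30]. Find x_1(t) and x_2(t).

Coefficient matrix A = [[-34, -52], [20, 30]].
Characteristic polynomial det(A - λI) = λ^2 + 4λ + 20 = 0.
Eigenvalues λ = -2 ± 4i (complex conjugate pair).
For λ=-2+4i: an eigenvector is (-2,1) - i(3,-2) = (-2 - 3i, 1 + 2i).
A real fundamental pair from Re and Im of e^((-2+4i)t)v: X_1 = e^(-2t)(cos(4t)·(-2,1) + sin(4t)·(3,-2)), X_2 = e^(-2t)(sin(4t)·(-2,1) - cos(4t)·(3,-2)).
General solution: C_1X_1 + C_2X_2.

x_1(t) = 3C_1e^(-2t)sin(4t) - 2C_1e^(-2t)cos(4t) - 2C_2e^(-2t)sin(4t) - 3C_2e^(-2t)cos(4t), x_2(t) = -2C_1e^(-2t)sin(4t) + C_1e^(-2t)cos(4t) + C_2e^(-2t)sin(4t) + 2C_2e^(-2t)cos(4t)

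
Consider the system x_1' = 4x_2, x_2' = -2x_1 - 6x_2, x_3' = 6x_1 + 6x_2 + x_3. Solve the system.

Coefficient matrix A = [[0, 4, 0], [-2, -6, 0], [6, 6, 1]].
det(A - λI) = 0 gives eigenvalues λ = -2, -4, 1.
For λ=-2: eigenvector (2,-1,-2).
For λ=-4: eigenvector (-1,1,0).
For λ=1: eigenvector (0,0,1).
General solution: c_1e^(-2t)(2,-1,-2) + c_2e^(-4t)(-1,1,0) + c_3e^(t)(0,0,1).

x_1(t) = 2c_1e^(-2t) - c_2e^(-4t), x_2(t) = -c_1e^(-2t) + c_2e^(-4t), x_3(t) = -2c_1e^(-2t) + c_3e^(t)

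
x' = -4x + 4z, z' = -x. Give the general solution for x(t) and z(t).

Coefficient matrix A = [[-4, 4], [-1, 0]].
Characteristic polynomial det(A - λI) = λ^2 + 4λ + 4 = 0.
Single eigenvalue λ = -2 with algebraic multiplicity 2.
Eigenvector v = (-2,-1); generalized eigenvector w with (A-λI)w=v is (1,0).
General solution: e^(-2t)[c_1·v + c_2·(t·v + w)].

x(t) = -2c_1e^(-2t) - 2c_2te^(-2t) + c_2e^(-2t), z(t) = -c_1e^(-2t) - c_2te^(-2t)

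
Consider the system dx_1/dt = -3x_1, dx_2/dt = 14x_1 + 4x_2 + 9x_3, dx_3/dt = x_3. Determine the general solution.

Coefficient matrix A = [[-3, 0, 0], [14, 4, 9], [0, 0, 1]].
det(A - λI) = 0 gives eigenvalues λ = -3, 4, 1.
For λ=-3: eigenvector (1,-2,0).
For λ=4: eigenvector (0,1,0).
For λ=1: eigenvector (0,-3,1).
General solution: c_1e^(-3t)(1,-2,0) + c_2e^(4t)(0,1,0) + c_3e^(t)(0,-3,1).

x_1(t) = c_1e^(-3t), x_2(t) = -2c_1e^(-3t) + c_2e^(4t) - 3c_3e^(t), x_3(t) = c_3e^(t)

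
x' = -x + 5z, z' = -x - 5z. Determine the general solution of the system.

x(t) = -c_1e^(-3t)sin(t) + 2c_1e^(-3t)cos(t) + 2c_2e^(-3t)sin(t) + c_2e^(-3t)cos(t), z(t) = -c_1e^(-3t)cos(t) - c_2e^(-3t)sin(t)

Coefficient matrix A = [[-1, 5], [-1, -5]].
Characteristic polynomial det(A - λI) = λ^2 + 6λ + 10 = 0.
Eigenvalues λ = -3 ± i (complex conjugate pair).
For λ=-3+i: an eigenvector is (2,-1) - i(-1,0) = (2 + i, -1).
A real fundamental pair from Re and Im of e^((-3+i)t)v: X_1 = e^(-3t)(cos(t)·(2,-1) + sin(t)·(-1,0)), X_2 = e^(-3t)(sin(t)·(2,-1) - cos(t)·(-1,0)).
General solution: c_1X_1 + c_2X_2.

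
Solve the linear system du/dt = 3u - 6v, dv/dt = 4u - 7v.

u(t) = -c_1e^(-3t) - 3c_2e^(-t), v(t) = -c_1e^(-3t) - 2c_2e^(-t)

Coefficient matrix A = [[3, -6], [4, -7]].
Characteristic polynomial det(A - λI) = λ^2 + 4λ + 3 = 0.
Eigenvalues λ = -3, -1.
For λ=-3: (A-λI) row 1 is [6, -6], so an eigenvector is (-1, -1).
For λ=-1: (A-λI) row 1 is [4, -6], so an eigenvector is (-3, -2).
General solution: c_1e^(-3t)(-1,-1) + c_2e^(-t)(-3,-2).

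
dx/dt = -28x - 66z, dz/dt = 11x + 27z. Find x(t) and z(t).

x(t) = -2c_1e^(5t) - 3c_2e^(-6t), z(t) = c_1e^(5t) + c_2e^(-6t)

Coefficient matrix A = [[-28, -66], [11, 27]].
Characteristic polynomial det(A - λI) = λ^2 + λ - 30 = 0.
Eigenvalues λ = 5, -6.
For λ=5: (A-λI) row 1 is [-33, -66], so an eigenvector is (-2, 1).
For λ=-6: (A-λI) row 1 is [-22, -66], so an eigenvector is (-3, 1).
General solution: c_1e^(5t)(-2,1) + c_2e^(-6t)(-3,1).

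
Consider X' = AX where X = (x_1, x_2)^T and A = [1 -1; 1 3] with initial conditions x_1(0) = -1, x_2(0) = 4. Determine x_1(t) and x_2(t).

Coefficient matrix A = [[1, -1], [1, 3]].
Characteristic polynomial det(A - λI) = λ^2 - 4λ + 4 = 0.
Single eigenvalue λ = 2 with algebraic multiplicity 2.
Eigenvector v = (1,-1); generalized eigenvector w with (A-λI)w=v is (-1,0).
General solution: e^(2t)[c_1·v + c_2·(t·v + w)].
Applying x_1(0)=-1, x_2(0)=4 gives c_1=-4, c_2=-3.

x_1(t) = -3te^(2t) - e^(2t), x_2(t) = 3te^(2t) + 4e^(2t)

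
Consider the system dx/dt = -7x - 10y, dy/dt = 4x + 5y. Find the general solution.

Coefficient matrix A = [[-7, -10], [4, 5]].
Characteristic polynomial det(A - λI) = λ^2 + 2λ + 5 = 0.
Eigenvalues λ = -1 ± 2i (complex conjugate pair).
For λ=-1+2i: an eigenvector is (1,-1) - i(2,-1) = (1 - 2i, -1 + i).
A real fundamental pair from Re and Im of e^((-1+2i)t)v: X_1 = e^(-t)(cos(2t)·(1,-1) + sin(2t)·(2,-1)), X_2 = e^(-t)(sin(2t)·(1,-1) - cos(2t)·(2,-1)).
General solution: c_1X_1 + c_2X_2.

x(t) = 2c_1e^(-t)sin(2t) + c_1e^(-t)cos(2t) + c_2e^(-t)sin(2t) - 2c_2e^(-t)cos(2t), y(t) = -c_1e^(-t)sin(2t) - c_1e^(-t)cos(2t) - c_2e^(-t)sin(2t) + c_2e^(-t)cos(2t)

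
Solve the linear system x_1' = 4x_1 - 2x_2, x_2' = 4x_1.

Coefficient matrix A = [[4, -2], [4, 0]].
Characteristic polynomial det(A - λI) = λ^2 - 4λ + 8 = 0.
Eigenvalues λ = 2 ± 2i (complex conjugate pair).
For λ=2+2i: an eigenvector is (0,1) - i(-1,-1) = (0 + i, 1 + i).
A real fundamental pair from Re and Im of e^((2+2i)t)v: X_1 = e^(2t)(cos(2t)·(0,1) + sin(2t)·(-1,-1)), X_2 = e^(2t)(sin(2t)·(0,1) - cos(2t)·(-1,-1)).
General solution: c_1X_1 + c_2X_2.

x_1(t) = -c_1e^(2t)sin(2t) + c_2e^(2t)cos(2t), x_2(t) = -c_1e^(2t)sin(2t) + c_1e^(2t)cos(2t) + c_2e^(2t)sin(2t) + c_2e^(2t)cos(2t)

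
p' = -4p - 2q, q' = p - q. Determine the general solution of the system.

p(t) = -c_1e^(-2t) + 2c_2e^(-3t), q(t) = c_1e^(-2t) - c_2e^(-3t)

Coefficient matrix A = [[-4, -2], [1, -1]].
Characteristic polynomial det(A - λI) = λ^2 + 5λ + 6 = 0.
Eigenvalues λ = -2, -3.
For λ=-2: (A-λI) row 1 is [-2, -2], so an eigenvector is (-1, 1).
For λ=-3: (A-λI) row 1 is [-1, -2], so an eigenvector is (2, -1).
General solution: c_1e^(-2t)(-1,1) + c_2e^(-3t)(2,-1).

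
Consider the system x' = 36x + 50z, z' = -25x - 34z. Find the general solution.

x(t) = -C_1e^(t)sin(5t) - 3C_1e^(t)cos(5t) - 3C_2e^(t)sin(5t) + C_2e^(t)cos(5t), z(t) = C_1e^(t)sin(5t) + 2C_1e^(t)cos(5t) + 2C_2e^(t)sin(5t) - C_2e^(t)cos(5t)

Coefficient matrix A = [[36, 50], [-25, -34]].
Characteristic polynomial det(A - λI) = λ^2 - 2λ + 26 = 0.
Eigenvalues λ = 1 ± 5i (complex conjugate pair).
For λ=1+5i: an eigenvector is (-3,2) - i(-1,1) = (-3 + i, 2 - i).
A real fundamental pair from Re and Im of e^((1+5i)t)v: X_1 = e^(t)(cos(5t)·(-3,2) + sin(5t)·(-1,1)), X_2 = e^(t)(sin(5t)·(-3,2) - cos(5t)·(-1,1)).
General solution: C_1X_1 + C_2X_2.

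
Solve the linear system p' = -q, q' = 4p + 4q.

Coefficient matrix A = [[0, -1], [4, 4]].
Characteristic polynomial det(A - λI) = λ^2 - 4λ + 4 = 0.
Single eigenvalue λ = 2 with algebraic multiplicity 2.
Eigenvector v = (-1,2); generalized eigenvector w with (A-λI)w=v is (1,-1).
General solution: e^(2t)[K_1·v + K_2·(t·v + w)].

p(t) = -K_1e^(2t) - K_2te^(2t) + K_2e^(2t), q(t) = 2K_1e^(2t) + 2K_2te^(2t) - K_2e^(2t)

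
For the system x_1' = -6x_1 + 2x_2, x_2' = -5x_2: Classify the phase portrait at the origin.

A = [[-6,2],[0,-5]]; det(A-λI) = λ^2 + 11λ + 30.
λ = -6, -5: both negative.

stable node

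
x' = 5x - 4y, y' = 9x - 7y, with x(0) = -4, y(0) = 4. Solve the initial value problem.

x(t) = -40te^(-t) - 4e^(-t), y(t) = -60te^(-t) + 4e^(-t)

Coefficient matrix A = [[5, -4], [9, -7]].
Characteristic polynomial det(A - λI) = λ^2 + 2λ + 1 = 0.
Single eigenvalue λ = -1 with algebraic multiplicity 2.
Eigenvector v = (2,3); generalized eigenvector w with (A-λI)w=v is (-1,-2).
General solution: e^(-t)[c_1·v + c_2·(t·v + w)].
Applying x(0)=-4, y(0)=4 gives c_1=-12, c_2=-20.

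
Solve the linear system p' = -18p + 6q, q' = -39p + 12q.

p(t) = -C_1e^(-3t)sin(3t) + C_1e^(-3t)cos(3t) + C_2e^(-3t)sin(3t) + C_2e^(-3t)cos(3t), q(t) = -3C_1e^(-3t)sin(3t) + 2C_1e^(-3t)cos(3t) + 2C_2e^(-3t)sin(3t) + 3C_2e^(-3t)cos(3t)

Coefficient matrix A = [[-18, 6], [-39, 12]].
Characteristic polynomial det(A - λI) = λ^2 + 6λ + 18 = 0.
Eigenvalues λ = -3 ± 3i (complex conjugate pair).
For λ=-3+3i: an eigenvector is (1,2) - i(-1,-3) = (1 + i, 2 + 3i).
A real fundamental pair from Re and Im of e^((-3+3i)t)v: X_1 = e^(-3t)(cos(3t)·(1,2) + sin(3t)·(-1,-3)), X_2 = e^(-3t)(sin(3t)·(1,2) - cos(3t)·(-1,-3)).
General solution: C_1X_1 + C_2X_2.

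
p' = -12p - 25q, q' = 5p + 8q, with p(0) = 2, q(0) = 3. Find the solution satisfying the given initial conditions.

p(t) = -19e^(-2t)sin(5t) + 2e^(-2t)cos(5t), q(t) = 8e^(-2t)sin(5t) + 3e^(-2t)cos(5t)

Coefficient matrix A = [[-12, -25], [5, 8]].
Characteristic polynomial det(A - λI) = λ^2 + 4λ + 29 = 0.
Eigenvalues λ = -2 ± 5i (complex conjugate pair).
For λ=-2+5i: an eigenvector is (-2,1) - i(-1,0) = (-2 + i, 1).
A real fundamental pair from Re and Im of e^((-2+5i)t)v: X_1 = e^(-2t)(cos(5t)·(-2,1) + sin(5t)·(-1,0)), X_2 = e^(-2t)(sin(5t)·(-2,1) - cos(5t)·(-1,0)).
General solution: c_1X_1 + c_2X_2.
Applying p(0)=2, q(0)=3 gives c_1=3, c_2=8.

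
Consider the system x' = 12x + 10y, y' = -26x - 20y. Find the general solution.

x(t) = -2c_1e^(-4t)sin(2t) + c_1e^(-4t)cos(2t) + c_2e^(-4t)sin(2t) + 2c_2e^(-4t)cos(2t), y(t) = 3c_1e^(-4t)sin(2t) - 2c_1e^(-4t)cos(2t) - 2c_2e^(-4t)sin(2t) - 3c_2e^(-4t)cos(2t)

Coefficient matrix A = [[12, 10], [-26, -20]].
Characteristic polynomial det(A - λI) = λ^2 + 8λ + 20 = 0.
Eigenvalues λ = -4 ± 2i (complex conjugate pair).
For λ=-4+2i: an eigenvector is (1,-2) - i(-2,3) = (1 + 2i, -2 - 3i).
A real fundamental pair from Re and Im of e^((-4+2i)t)v: X_1 = e^(-4t)(cos(2t)·(1,-2) + sin(2t)·(-2,3)), X_2 = e^(-4t)(sin(2t)·(1,-2) - cos(2t)·(-2,3)).
General solution: c_1X_1 + c_2X_2.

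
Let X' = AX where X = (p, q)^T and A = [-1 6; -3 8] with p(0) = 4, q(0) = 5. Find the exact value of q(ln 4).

A = [[-1,6],[-3,8]]; eigenvalues λ = 2, 5.
Eigenvectors: (2,1) for λ=2, (1,1) for λ=5.
From the initial condition, c_1 = -1, c_2 = 6.
q(ln 4) = (-1)(4^2)(1) + (6)(4^5)(1) = 6128.

6128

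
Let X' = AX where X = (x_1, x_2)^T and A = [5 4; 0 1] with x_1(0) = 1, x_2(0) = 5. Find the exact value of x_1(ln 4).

6124

A = [[5,4],[0,1]]; eigenvalues λ = 5, 1.
Eigenvectors: (-1,0) for λ=5, (1,-1) for λ=1.
From the initial condition, c_1 = -6, c_2 = -5.
x_1(ln 4) = (-6)(4^5)(-1) + (-5)(4^1)(1) = 6124.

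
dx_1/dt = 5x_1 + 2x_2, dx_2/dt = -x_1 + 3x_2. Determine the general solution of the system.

Coefficient matrix A = [[5, 2], [-1, 3]].
Characteristic polynomial det(A - λI) = λ^2 - 8λ + 17 = 0.
Eigenvalues λ = 4 ± i (complex conjugate pair).
For λ=4+i: an eigenvector is (1,-1) - i(-1,0) = (1 + i, -1).
A real fundamental pair from Re and Im of e^((4+i)t)v: X_1 = e^(4t)(cos(t)·(1,-1) + sin(t)·(-1,0)), X_2 = e^(4t)(sin(t)·(1,-1) - cos(t)·(-1,0)).
General solution: c_1X_1 + c_2X_2.

x_1(t) = -c_1e^(4t)sin(t) + c_1e^(4t)cos(t) + c_2e^(4t)sin(t) + c_2e^(4t)cos(t), x_2(t) = -c_1e^(4t)cos(t) - c_2e^(4t)sin(t)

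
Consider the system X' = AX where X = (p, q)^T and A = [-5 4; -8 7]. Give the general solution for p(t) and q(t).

p(t) = -c_1e^(-t) + c_2e^(3t), q(t) = -c_1e^(-t) + 2c_2e^(3t)

Coefficient matrix A = [[-5, 4], [-8, 7]].
Characteristic polynomial det(A - λI) = λ^2 - 2λ - 3 = 0.
Eigenvalues λ = -1, 3.
For λ=-1: (A-λI) row 1 is [-4, 4], so an eigenvector is (-1, -1).
For λ=3: (A-λI) row 1 is [-8, 4], so an eigenvector is (1, 2).
General solution: c_1e^(-t)(-1,-1) + c_2e^(3t)(1,2).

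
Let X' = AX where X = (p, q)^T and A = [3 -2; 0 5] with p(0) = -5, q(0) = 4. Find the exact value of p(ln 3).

A = [[3,-2],[0,5]]; eigenvalues λ = 5, 3.
Eigenvectors: (-1,1) for λ=5, (-1,0) for λ=3.
From the initial condition, c_1 = 4, c_2 = 1.
p(ln 3) = (4)(3^5)(-1) + (1)(3^3)(-1) = -999.

-999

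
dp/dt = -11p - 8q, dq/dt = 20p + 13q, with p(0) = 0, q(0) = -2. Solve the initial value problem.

p(t) = 4e^(t)sin(4t), q(t) = -6e^(t)sin(4t) - 2e^(t)cos(4t)

Coefficient matrix A = [[-11, -8], [20, 13]].
Characteristic polynomial det(A - λI) = λ^2 - 2λ + 17 = 0.
Eigenvalues λ = 1 ± 4i (complex conjugate pair).
For λ=1+4i: an eigenvector is (1,-2) - i(1,-1) = (1 - i, -2 + i).
A real fundamental pair from Re and Im of e^((1+4i)t)v: X_1 = e^(t)(cos(4t)·(1,-2) + sin(4t)·(1,-1)), X_2 = e^(t)(sin(4t)·(1,-2) - cos(4t)·(1,-1)).
General solution: c_1X_1 + c_2X_2.
Applying p(0)=0, q(0)=-2 gives c_1=2, c_2=2.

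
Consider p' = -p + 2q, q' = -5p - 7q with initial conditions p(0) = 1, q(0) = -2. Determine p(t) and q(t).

p(t) = -e^(-4t)sin(t) + e^(-4t)cos(t), q(t) = e^(-4t)sin(t) - 2e^(-4t)cos(t)

Coefficient matrix A = [[-1, 2], [-5, -7]].
Characteristic polynomial det(A - λI) = λ^2 + 8λ + 17 = 0.
Eigenvalues λ = -4 ± i (complex conjugate pair).
For λ=-4+i: an eigenvector is (-1,2) - i(1,-1) = (-1 - i, 2 + i).
A real fundamental pair from Re and Im of e^((-4+i)t)v: X_1 = e^(-4t)(cos(t)·(-1,2) + sin(t)·(1,-1)), X_2 = e^(-4t)(sin(t)·(-1,2) - cos(t)·(1,-1)).
General solution: c_1X_1 + c_2X_2.
Applying p(0)=1, q(0)=-2 gives c_1=-1, c_2=0.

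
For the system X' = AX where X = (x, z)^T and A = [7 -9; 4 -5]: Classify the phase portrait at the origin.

unstable improper node

A = [[7,-9],[4,-5]]; det(A-λI) = λ^2 - 2λ + 1.
repeated λ = 1 with a single eigenvector.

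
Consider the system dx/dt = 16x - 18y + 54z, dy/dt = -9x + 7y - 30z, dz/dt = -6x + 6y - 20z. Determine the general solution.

x(t) = c_1e^(-2t) + 6c_2e^(t) - 3c_3e^(4t), y(t) = c_1e^(-2t) - c_2e^(t) + c_3e^(4t), z(t) = -2c_2e^(t) + c_3e^(4t)

Coefficient matrix A = [[16, -18, 54], [-9, 7, -30], [-6, 6, -20]].
det(A - λI) = 0 gives eigenvalues λ = -2, 1, 4.
For λ=-2: eigenvector (1,1,0).
For λ=1: eigenvector (6,-1,-2).
For λ=4: eigenvector (-3,1,1).
General solution: c_1e^(-2t)(1,1,0) + c_2e^(t)(6,-1,-2) + c_3e^(4t)(-3,1,1).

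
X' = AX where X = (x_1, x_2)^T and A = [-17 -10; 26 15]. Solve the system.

Coefficient matrix A = [[-17, -10], [26, 15]].
Characteristic polynomial det(A - λI) = λ^2 + 2λ + 5 = 0.
Eigenvalues λ = -1 ± 2i (complex conjugate pair).
For λ=-1+2i: an eigenvector is (1,-2) - i(2,-3) = (1 - 2i, -2 + 3i).
A real fundamental pair from Re and Im of e^((-1+2i)t)v: X_1 = e^(-t)(cos(2t)·(1,-2) + sin(2t)·(2,-3)), X_2 = e^(-t)(sin(2t)·(1,-2) - cos(2t)·(2,-3)).
General solution: c_1X_1 + c_2X_2.

x_1(t) = 2c_1e^(-t)sin(2t) + c_1e^(-t)cos(2t) + c_2e^(-t)sin(2t) - 2c_2e^(-t)cos(2t), x_2(t) = -3c_1e^(-t)sin(2t) - 2c_1e^(-t)cos(2t) - 2c_2e^(-t)sin(2t) + 3c_2e^(-t)cos(2t)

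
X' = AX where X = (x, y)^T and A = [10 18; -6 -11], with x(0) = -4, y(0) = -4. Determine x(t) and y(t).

Coefficient matrix A = [[10, 18], [-6, -11]].
Characteristic polynomial det(A - λI) = λ^2 + λ - 2 = 0.
Eigenvalues λ = -2, 1.
For λ=-2: (A-λI) row 1 is [12, 18], so an eigenvector is (-3, 2).
For λ=1: (A-λI) row 1 is [9, 18], so an eigenvector is (2, -1).
General solution: K_1e^(-2t)(-3,2) + K_2e^(t)(2,-1).
Applying x(0)=-4, y(0)=-4 gives K_1=-12, K_2=-20.

x(t) = -40e^(t) + 36e^(-2t), y(t) = 20e^(t) - 24e^(-2t)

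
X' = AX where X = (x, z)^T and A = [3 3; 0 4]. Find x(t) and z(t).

x(t) = -3C_1e^(4t) + C_2e^(3t), z(t) = -C_1e^(4t)

Coefficient matrix A = [[3, 3], [0, 4]].
Characteristic polynomial det(A - λI) = λ^2 - 7λ + 12 = 0.
Eigenvalues λ = 4, 3.
For λ=4: (A-λI) row 1 is [-1, 3], so an eigenvector is (-3, -1).
For λ=3: (A-λI) row 1 is [0, 3], so an eigenvector is (1, 0).
General solution: C_1e^(4t)(-3,-1) + C_2e^(3t)(1,0).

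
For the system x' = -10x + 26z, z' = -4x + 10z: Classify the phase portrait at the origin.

center

A = [[-10,26],[-4,10]]; det(A-λI) = λ^2 + 4.
λ = 0 ± 2i: zero real part.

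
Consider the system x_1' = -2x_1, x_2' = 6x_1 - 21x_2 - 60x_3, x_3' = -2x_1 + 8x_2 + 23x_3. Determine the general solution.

Coefficient matrix A = [[-2, 0, 0], [6, -21, -60], [-2, 8, 23]].
det(A - λI) = 0 gives eigenvalues λ = -2, 3, -1.
For λ=-2: eigenvector (1,-6,2).
For λ=3: eigenvector (0,-5,2).
For λ=-1: eigenvector (0,-3,1).
General solution: K_1e^(-2t)(1,-6,2) + K_2e^(3t)(0,-5,2) + K_3e^(-t)(0,-3,1).

x_1(t) = K_1e^(-2t), x_2(t) = -6K_1e^(-2t) - 5K_2e^(3t) - 3K_3e^(-t), x_3(t) = 2K_1e^(-2t) + 2K_2e^(3t) + K_3e^(-t)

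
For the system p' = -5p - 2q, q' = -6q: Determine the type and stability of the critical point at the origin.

stable node

A = [[-5,-2],[0,-6]]; det(A-λI) = λ^2 + 11λ + 30.
λ = -6, -5: both negative.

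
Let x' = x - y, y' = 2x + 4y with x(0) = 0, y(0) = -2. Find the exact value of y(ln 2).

-24

A = [[1,-1],[2,4]]; eigenvalues λ = 2, 3.
Eigenvectors: (-1,1) for λ=2, (1,-2) for λ=3.
From the initial condition, c_1 = 2, c_2 = 2.
y(ln 2) = (2)(2^2)(1) + (2)(2^3)(-2) = -24.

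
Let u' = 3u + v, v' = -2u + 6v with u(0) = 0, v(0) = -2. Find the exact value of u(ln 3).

-324

A = [[3,1],[-2,6]]; eigenvalues λ = 5, 4.
Eigenvectors: (-1,-2) for λ=5, (-1,-1) for λ=4.
From the initial condition, c_1 = 2, c_2 = -2.
u(ln 3) = (2)(3^5)(-1) + (-2)(3^4)(-1) = -324.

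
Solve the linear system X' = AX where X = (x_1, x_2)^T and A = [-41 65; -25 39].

Coefficient matrix A = [[-41, 65], [-25, 39]].
Characteristic polynomial det(A - λI) = λ^2 + 2λ + 26 = 0.
Eigenvalues λ = -1 ± 5i (complex conjugate pair).
For λ=-1+5i: an eigenvector is (-2,-1) - i(3,2) = (-2 - 3i, -1 - 2i).
A real fundamental pair from Re and Im of e^((-1+5i)t)v: X_1 = e^(-t)(cos(5t)·(-2,-1) + sin(5t)·(3,2)), X_2 = e^(-t)(sin(5t)·(-2,-1) - cos(5t)·(3,2)).
General solution: c_1X_1 + c_2X_2.

x_1(t) = 3c_1e^(-t)sin(5t) - 2c_1e^(-t)cos(5t) - 2c_2e^(-t)sin(5t) - 3c_2e^(-t)cos(5t), x_2(t) = 2c_1e^(-t)sin(5t) - c_1e^(-t)cos(5t) - c_2e^(-t)sin(5t) - 2c_2e^(-t)cos(5t)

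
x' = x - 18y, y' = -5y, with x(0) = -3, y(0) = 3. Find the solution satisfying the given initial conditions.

x(t) = -12e^(t) + 9e^(-5t), y(t) = 3e^(-5t)

Coefficient matrix A = [[1, -18], [0, -5]].
Characteristic polynomial det(A - λI) = λ^2 + 4λ - 5 = 0.
Eigenvalues λ = 1, -5.
For λ=1: (A-λI) row 1 is [0, -18], so an eigenvector is (-1, 0).
For λ=-5: (A-λI) row 1 is [6, -18], so an eigenvector is (3, 1).
General solution: c_1e^(t)(-1,0) + c_2e^(-5t)(3,1).
Applying x(0)=-3, y(0)=3 gives c_1=12, c_2=3.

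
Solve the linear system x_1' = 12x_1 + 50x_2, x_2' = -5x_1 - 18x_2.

x_1(t) = K_1e^(-3t)sin(5t) - 3K_1e^(-3t)cos(5t) - 3K_2e^(-3t)sin(5t) - K_2e^(-3t)cos(5t), x_2(t) = K_1e^(-3t)cos(5t) + K_2e^(-3t)sin(5t)

Coefficient matrix A = [[12, 50], [-5, -18]].
Characteristic polynomial det(A - λI) = λ^2 + 6λ + 34 = 0.
Eigenvalues λ = -3 ± 5i (complex conjugate pair).
For λ=-3+5i: an eigenvector is (-3,1) - i(1,0) = (-3 - i, 1).
A real fundamental pair from Re and Im of e^((-3+5i)t)v: X_1 = e^(-3t)(cos(5t)·(-3,1) + sin(5t)·(1,0)), X_2 = e^(-3t)(sin(5t)·(-3,1) - cos(5t)·(1,0)).
General solution: K_1X_1 + K_2X_2.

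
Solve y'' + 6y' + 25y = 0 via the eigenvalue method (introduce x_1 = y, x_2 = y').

Let x_1 = y, x_2 = y'. Then x_1' = x_2 and x_2' = -25x_1 - 6x_2.
A = [[0,1],[-25,-6]]; det(A-λI) = λ^2 + 6λ + 25.
Eigenvalues λ = -3 ± 4i.

y(t) = K_1e^(-3t)cos(4t) + K_2e^(-3t)sin(4t)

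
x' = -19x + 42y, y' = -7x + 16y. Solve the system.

Coefficient matrix A = [[-19, 42], [-7, 16]].
Characteristic polynomial det(A - λI) = λ^2 + 3λ - 10 = 0.
Eigenvalues λ = -5, 2.
For λ=-5: (A-λI) row 1 is [-14, 42], so an eigenvector is (3, 1).
For λ=2: (A-λI) row 1 is [-21, 42], so an eigenvector is (-2, -1).
General solution: K_1e^(-5t)(3,1) + K_2e^(2t)(-2,-1).

x(t) = 3K_1e^(-5t) - 2K_2e^(2t), y(t) = K_1e^(-5t) - K_2e^(2t)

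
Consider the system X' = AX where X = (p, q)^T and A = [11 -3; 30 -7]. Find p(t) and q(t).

Coefficient matrix A = [[11, -3], [30, -7]].
Characteristic polynomial det(A - λI) = λ^2 - 4λ + 13 = 0.
Eigenvalues λ = 2 ± 3i (complex conjugate pair).
For λ=2+3i: an eigenvector is (1,3) - i(0,1) = (1, 3 - i).
A real fundamental pair from Re and Im of e^((2+3i)t)v: X_1 = e^(2t)(cos(3t)·(1,3) + sin(3t)·(0,1)), X_2 = e^(2t)(sin(3t)·(1,3) - cos(3t)·(0,1)).
General solution: C_1X_1 + C_2X_2.

p(t) = C_1e^(2t)cos(3t) + C_2e^(2t)sin(3t), q(t) = C_1e^(2t)sin(3t) + 3C_1e^(2t)cos(3t) + 3C_2e^(2t)sin(3t) - C_2e^(2t)cos(3t)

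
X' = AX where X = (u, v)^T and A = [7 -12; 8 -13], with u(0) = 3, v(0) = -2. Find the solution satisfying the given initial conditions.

Coefficient matrix A = [[7, -12], [8, -13]].
Characteristic polynomial det(A - λI) = λ^2 + 6λ + 5 = 0.
Eigenvalues λ = -5, -1.
For λ=-5: (A-λI) row 1 is [12, -12], so an eigenvector is (1, 1).
For λ=-1: (A-λI) row 1 is [8, -12], so an eigenvector is (3, 2).
General solution: C_1e^(-5t)(1,1) + C_2e^(-t)(3,2).
Applying u(0)=3, v(0)=-2 gives C_1=-12, C_2=5.

u(t) = 15e^(-t) - 12e^(-5t), v(t) = 10e^(-t) - 12e^(-5t)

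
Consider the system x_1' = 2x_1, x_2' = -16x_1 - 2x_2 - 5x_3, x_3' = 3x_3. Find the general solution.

Coefficient matrix A = [[2, 0, 0], [-16, -2, -5], [0, 0, 3]].
det(A - λI) = 0 gives eigenvalues λ = 2, -2, 3.
For λ=2: eigenvector (1,-4,0).
For λ=-2: eigenvector (0,1,0).
For λ=3: eigenvector (0,1,-1).
General solution: C_1e^(2t)(1,-4,0) + C_2e^(-2t)(0,1,0) + C_3e^(3t)(0,1,-1).

x_1(t) = C_1e^(2t), x_2(t) = -4C_1e^(2t) + C_2e^(-2t) + C_3e^(3t), x_3(t) = -C_3e^(3t)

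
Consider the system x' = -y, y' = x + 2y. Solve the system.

x(t) = -c_1e^(t) - c_2te^(t) - c_2e^(t), y(t) = c_1e^(t) + c_2te^(t) + 2c_2e^(t)

Coefficient matrix A = [[0, -1], [1, 2]].
Characteristic polynomial det(A - λI) = λ^2 - 2λ + 1 = 0.
Single eigenvalue λ = 1 with algebraic multiplicity 2.
Eigenvector v = (-1,1); generalized eigenvector w with (A-λI)w=v is (-1,2).
General solution: e^(t)[c_1·v + c_2·(t·v + w)].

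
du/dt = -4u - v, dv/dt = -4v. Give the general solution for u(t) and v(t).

u(t) = C_1e^(-4t) + C_2te^(-4t) - C_2e^(-4t), v(t) = -C_2e^(-4t)

Coefficient matrix A = [[-4, -1], [0, -4]].
Characteristic polynomial det(A - λI) = λ^2 + 8λ + 16 = 0.
Single eigenvalue λ = -4 with algebraic multiplicity 2.
Eigenvector v = (1,0); generalized eigenvector w with (A-λI)w=v is (-1,-1).
General solution: e^(-4t)[C_1·v + C_2·(t·v + w)].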